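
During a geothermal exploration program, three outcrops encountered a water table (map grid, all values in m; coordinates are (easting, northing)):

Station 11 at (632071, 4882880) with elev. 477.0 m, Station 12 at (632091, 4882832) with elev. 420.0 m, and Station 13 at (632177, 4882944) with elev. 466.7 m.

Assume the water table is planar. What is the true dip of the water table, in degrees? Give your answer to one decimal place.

48.3°

Two edge vectors: Station 11→Station 12 = (20, -48, -57), Station 11→Station 13 = (106, 64, -10.3).
Normal n = (Station 11→Station 12) × (Station 11→Station 13) = (4142.4, -5836, 6368).
So ∂z/∂E = −n_x/n_z = −0.65050 and ∂z/∂N = −n_y/n_z = 0.91646.
Gradient magnitude |∇z| = √(a² + b²) = √(0.42315 + 0.83989) = 1.12385.
True dip = arctan(1.12385) = 48.3°, dipping toward SE (azimuth ≈ 145°).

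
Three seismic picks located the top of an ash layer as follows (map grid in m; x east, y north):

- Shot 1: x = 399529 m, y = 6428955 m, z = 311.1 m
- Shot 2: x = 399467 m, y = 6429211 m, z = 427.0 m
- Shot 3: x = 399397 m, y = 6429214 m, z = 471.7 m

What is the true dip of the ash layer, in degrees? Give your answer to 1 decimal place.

Two edge vectors: Shot 1→Shot 2 = (-62, 256, 115.9), Shot 1→Shot 3 = (-132, 259, 160.6).
Normal n = (Shot 1→Shot 2) × (Shot 1→Shot 3) = (11095.5, -5341.6, 17734).
So ∂z/∂x = −n_x/n_z = −0.62566 and ∂z/∂y = −n_y/n_z = 0.30121.
Gradient magnitude |∇z| = √(a² + b²) = √(0.39145 + 0.09073) = 0.69439.
True dip = arctan(0.69439) = 34.8°, dipping toward ESE (azimuth ≈ 116°).

34.8°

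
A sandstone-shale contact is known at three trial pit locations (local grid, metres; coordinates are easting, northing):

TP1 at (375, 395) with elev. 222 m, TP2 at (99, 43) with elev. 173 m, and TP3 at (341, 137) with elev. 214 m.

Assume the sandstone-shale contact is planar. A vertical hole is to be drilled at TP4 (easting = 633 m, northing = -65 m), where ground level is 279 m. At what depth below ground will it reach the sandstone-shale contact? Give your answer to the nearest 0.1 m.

Let the plane be z = a·easting + b·northing + c.
TP2−TP1: −276a − 352b = −49;  TP3−TP1: −34a − 258b = −8.
Solving gives a = 0.16587, b = 0.00915.
Then c = 222 − a·375 − b·395 = 156.19.
At (633, -65): z_contact = 104.99 − 0.59 + 156.19 = 260.59 m.
Depth below ground = 279 − 260.59 = 18.4 m.

18.4 m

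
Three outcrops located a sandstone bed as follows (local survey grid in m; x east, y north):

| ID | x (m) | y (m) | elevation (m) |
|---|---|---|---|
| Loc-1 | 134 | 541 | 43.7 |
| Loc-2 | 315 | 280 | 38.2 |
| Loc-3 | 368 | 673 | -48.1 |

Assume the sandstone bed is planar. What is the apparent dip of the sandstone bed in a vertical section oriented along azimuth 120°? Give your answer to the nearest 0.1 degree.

Let the plane be z = a·x + b·y + c.
Loc-2−Loc-1: 181a − 261b = −5.5;  Loc-3−Loc-1: 234a + 132b = −91.8.
Solving gives a = −0.29054, b = −0.18041.
Unit vector along 120° is (sin 120°, cos 120°) = (0.8660, -0.5000).
Slope in that direction = a·(0.8660) + b·(-0.5000) = −0.16141.
Apparent dip = arctan|0.16141| = 9.2° (true dip is 18.9°, so apparent ≤ true as expected).

9.2°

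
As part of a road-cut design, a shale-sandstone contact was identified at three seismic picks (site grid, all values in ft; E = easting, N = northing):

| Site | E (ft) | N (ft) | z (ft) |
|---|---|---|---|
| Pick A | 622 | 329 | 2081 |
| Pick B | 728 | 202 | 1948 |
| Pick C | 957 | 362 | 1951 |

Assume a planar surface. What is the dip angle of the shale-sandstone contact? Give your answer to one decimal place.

38.9°

Let the plane be z = a·E + b·N + c.
Pick B−Pick A: 106a − 127b = −133;  Pick C−Pick A: 335a + 33b = −130.
Solving gives a = −0.45390, b = 0.66840.
Gradient magnitude |∇z| = √(a² + b²) = √(0.20603 + 0.44675) = 0.80795.
True dip = arctan(0.80795) = 38.9°, dipping toward SE (azimuth ≈ 146°).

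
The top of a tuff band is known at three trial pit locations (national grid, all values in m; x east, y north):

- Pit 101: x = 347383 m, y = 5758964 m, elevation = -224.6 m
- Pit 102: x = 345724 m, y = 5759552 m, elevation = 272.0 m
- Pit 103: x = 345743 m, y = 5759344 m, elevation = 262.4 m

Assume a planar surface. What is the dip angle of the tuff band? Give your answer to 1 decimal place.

16.3°

Let the plane be z = a·x + b·y + c.
Pit 102−Pit 101: −1659a + 588b = 496.6;  Pit 103−Pit 101: −1640a + 380b = 487.
Solving gives a = −0.29245, b = 0.01944.
Gradient magnitude |∇z| = √(a² + b²) = √(0.08553 + 0.00038) = 0.29309.
True dip = arctan(0.29309) = 16.3°, dipping toward E (azimuth ≈ 094°).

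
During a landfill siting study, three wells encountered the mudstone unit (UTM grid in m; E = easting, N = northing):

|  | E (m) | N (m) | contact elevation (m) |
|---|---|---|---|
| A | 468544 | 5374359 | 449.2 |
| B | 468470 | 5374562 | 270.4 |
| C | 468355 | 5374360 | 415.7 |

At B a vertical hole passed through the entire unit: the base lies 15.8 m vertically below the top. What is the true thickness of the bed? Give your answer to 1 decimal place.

12.1 m

Two edge vectors: A→B = (-74, 203, -178.8), A→C = (-189, 1, -33.5).
Normal n = (A→B) × (A→C) = (-6621.7, 31314.2, 38293).
So ∂z/∂E = −n_x/n_z = 0.17292 and ∂z/∂N = −n_y/n_z = −0.81775.
|∇z| = √(a²+b²) = 0.83584, so dip δ = arctan(0.83584) = 39.89°.
True thickness = vertical thickness × cos δ = 15.8 × cos 39.89° = 12.1 m.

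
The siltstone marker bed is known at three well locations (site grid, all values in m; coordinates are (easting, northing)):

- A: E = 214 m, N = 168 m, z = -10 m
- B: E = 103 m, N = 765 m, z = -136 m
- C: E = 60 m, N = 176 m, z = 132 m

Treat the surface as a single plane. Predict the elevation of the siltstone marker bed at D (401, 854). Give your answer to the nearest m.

-451 m

Two edge vectors: A→B = (-111, 597, -126), A→C = (-154, 8, 142).
Normal n = (A→B) × (A→C) = (85782, 35166, 91050).
So ∂z/∂E = −n_x/n_z = −0.94214 and ∂z/∂N = −n_y/n_z = −0.38623.
Intercept c from A: -10 + 201.62 + 64.89 = 256.50.
At (401, 854): z = −377.8 − 329.8 + 256.50 = -451.1 m.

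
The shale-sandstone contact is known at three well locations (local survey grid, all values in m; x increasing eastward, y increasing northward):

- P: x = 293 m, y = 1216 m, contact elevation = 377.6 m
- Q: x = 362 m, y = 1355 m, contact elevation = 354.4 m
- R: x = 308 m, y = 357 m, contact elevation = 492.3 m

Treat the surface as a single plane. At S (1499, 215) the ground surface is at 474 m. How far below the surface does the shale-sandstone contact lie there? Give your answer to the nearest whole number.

Let the plane be z = a·x + b·y + c.
Q−P: 69a + 139b = −23.2;  R−P: 15a − 859b = 114.7.
Solving gives a = −0.06496, b = −0.13466.
Then c = 377.6 − a·293 − b·1216 = 560.38.
At (1499, 215): z_contact = −97.4 − 29.0 + 560.38 = 434.1 m.
Depth below ground = 474 − 434.1 = 40 m.

40 m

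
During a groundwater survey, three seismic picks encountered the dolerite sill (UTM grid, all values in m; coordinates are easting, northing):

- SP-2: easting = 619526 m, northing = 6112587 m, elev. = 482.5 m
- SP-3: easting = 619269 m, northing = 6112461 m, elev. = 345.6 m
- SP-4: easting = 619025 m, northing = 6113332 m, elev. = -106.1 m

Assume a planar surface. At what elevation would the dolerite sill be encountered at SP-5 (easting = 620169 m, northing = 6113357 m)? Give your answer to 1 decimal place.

677.3 m

Let the plane be z = a·easting + b·northing + c.
SP-3−SP-2: −257a − 126b = −136.9;  SP-4−SP-2: −501a + 745b = −588.6.
Solving gives a = 0.691910162, b = −0.324769140.
Then c = 482.5 − a·619526 − b·6112587 = 1557005.79.
At (620169, 6113357): z = 429101.2 − 1985429.7 + 1557005.79 = 677.3 m.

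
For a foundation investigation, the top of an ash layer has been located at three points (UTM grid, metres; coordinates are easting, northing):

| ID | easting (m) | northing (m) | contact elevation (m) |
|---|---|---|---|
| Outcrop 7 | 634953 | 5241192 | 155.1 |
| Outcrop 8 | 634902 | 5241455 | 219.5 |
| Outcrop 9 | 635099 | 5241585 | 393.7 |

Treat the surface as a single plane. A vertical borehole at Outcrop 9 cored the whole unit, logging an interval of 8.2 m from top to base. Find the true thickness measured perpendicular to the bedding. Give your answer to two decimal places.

Two edge vectors: Outcrop 7→Outcrop 8 = (-51, 263, 64.4), Outcrop 7→Outcrop 9 = (146, 393, 238.6).
Normal n = (Outcrop 7→Outcrop 8) × (Outcrop 7→Outcrop 9) = (37442.6, 21571, -58441).
So ∂z/∂easting = −n_x/n_z = 0.64069 and ∂z/∂northing = −n_y/n_z = 0.36911.
|∇z| = √(a²+b²) = 0.73941, so dip δ = arctan(0.73941) = 36.48°.
True thickness = vertical thickness × cos δ = 8.2 × cos 36.48° = 6.59 m.

6.59 m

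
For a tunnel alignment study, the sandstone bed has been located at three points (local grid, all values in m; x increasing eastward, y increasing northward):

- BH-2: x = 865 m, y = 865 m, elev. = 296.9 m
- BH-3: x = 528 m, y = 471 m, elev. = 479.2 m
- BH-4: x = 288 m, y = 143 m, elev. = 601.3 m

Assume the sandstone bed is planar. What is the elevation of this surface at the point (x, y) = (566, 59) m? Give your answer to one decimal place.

384.2 m

Let the plane be z = a·x + b·y + c.
BH-3−BH-2: −337a − 394b = 182.3;  BH-4−BH-2: −577a − 722b = 304.4.
Solving gives a = −0.73153, b = 0.16301.
Then c = 296.9 − a·865 − b·865 = 788.67.
At (566, 59): z = −414.0 + 9.6 + 788.67 = 384.2 m.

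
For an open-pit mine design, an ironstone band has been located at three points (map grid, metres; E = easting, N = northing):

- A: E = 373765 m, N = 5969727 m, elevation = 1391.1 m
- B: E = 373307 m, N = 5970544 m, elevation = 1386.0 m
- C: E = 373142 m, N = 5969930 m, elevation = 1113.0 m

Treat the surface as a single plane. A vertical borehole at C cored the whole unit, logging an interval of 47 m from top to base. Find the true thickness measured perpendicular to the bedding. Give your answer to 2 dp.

Let the plane be z = a·E + b·N + c.
B−A: −458a + 817b = −5.1;  C−A: −623a + 203b = −278.1.
Solving gives a = 0.54366, b = 0.29853.
|∇z| = √(a²+b²) = 0.62023, so dip δ = arctan(0.62023) = 31.81°.
True thickness = vertical thickness × cos δ = 47 × cos 31.81° = 39.94 m.

39.94 m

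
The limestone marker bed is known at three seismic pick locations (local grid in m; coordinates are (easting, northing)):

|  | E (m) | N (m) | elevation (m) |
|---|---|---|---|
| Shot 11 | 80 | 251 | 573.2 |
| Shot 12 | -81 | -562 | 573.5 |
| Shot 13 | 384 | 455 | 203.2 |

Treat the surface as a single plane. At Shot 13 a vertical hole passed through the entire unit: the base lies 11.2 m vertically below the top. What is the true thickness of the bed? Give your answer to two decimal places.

6.42 m

Two edge vectors: Shot 11→Shot 12 = (-161, -813, 0.3), Shot 11→Shot 13 = (304, 204, -370).
Normal n = (Shot 11→Shot 12) × (Shot 11→Shot 13) = (300748.8, -59478.8, 214308).
So ∂z/∂E = −n_x/n_z = −1.40335 and ∂z/∂N = −n_y/n_z = 0.27754.
|∇z| = √(a²+b²) = 1.43053, so dip δ = arctan(1.43053) = 55.04°.
True thickness = vertical thickness × cos δ = 11.2 × cos 55.04° = 6.42 m.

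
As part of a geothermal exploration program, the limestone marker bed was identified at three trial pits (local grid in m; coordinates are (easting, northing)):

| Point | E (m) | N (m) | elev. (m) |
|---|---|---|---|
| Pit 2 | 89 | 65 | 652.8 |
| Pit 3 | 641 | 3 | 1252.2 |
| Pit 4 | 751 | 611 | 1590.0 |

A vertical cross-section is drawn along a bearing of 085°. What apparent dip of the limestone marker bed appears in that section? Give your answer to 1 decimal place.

Let the plane be z = a·E + b·N + c.
Pit 3−Pit 2: 552a − 62b = 599.4;  Pit 4−Pit 2: 662a + 546b = 937.2.
Solving gives a = 1.12540, b = 0.35198.
Unit vector along 085° is (sin 85°, cos 85°) = (0.9962, 0.0872).
Slope in that direction = a·(0.9962) + b·(0.0872) = 1.15180.
Apparent dip = arctan|1.15180| = 49.0° (true dip is 49.7°, so apparent ≤ true as expected).

49.0°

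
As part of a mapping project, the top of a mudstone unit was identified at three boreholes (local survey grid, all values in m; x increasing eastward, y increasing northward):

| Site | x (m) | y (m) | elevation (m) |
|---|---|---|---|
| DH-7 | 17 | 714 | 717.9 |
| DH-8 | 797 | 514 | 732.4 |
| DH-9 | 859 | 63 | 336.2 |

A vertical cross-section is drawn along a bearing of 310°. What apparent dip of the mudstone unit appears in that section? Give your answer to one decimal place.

21.5°

Two edge vectors: DH-7→DH-8 = (780, -200, 14.5), DH-7→DH-9 = (842, -651, -381.7).
Normal n = (DH-7→DH-8) × (DH-7→DH-9) = (85779.5, 309935, -339380).
So ∂z/∂x = −n_x/n_z = 0.25275 and ∂z/∂y = −n_y/n_z = 0.91324.
Unit vector along 310° is (sin 310°, cos 310°) = (-0.7660, 0.6428).
Slope in that direction = a·(-0.7660) + b·(0.6428) = 0.39340.
Apparent dip = arctan|0.39340| = 21.5° (true dip is 43.5°, so apparent ≤ true as expected).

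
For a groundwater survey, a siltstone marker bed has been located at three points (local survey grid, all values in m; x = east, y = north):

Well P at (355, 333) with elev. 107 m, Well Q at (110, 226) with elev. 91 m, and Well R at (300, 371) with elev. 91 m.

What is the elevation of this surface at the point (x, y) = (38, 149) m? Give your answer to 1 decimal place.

Two edge vectors: Well P→Well Q = (-245, -107, -16), Well P→Well R = (-55, 38, -16).
Normal n = (Well P→Well Q) × (Well P→Well R) = (2320, -3040, -15195).
So ∂z/∂x = −n_x/n_z = 0.15268 and ∂z/∂y = −n_y/n_z = −0.20007.
Intercept c from Well P: 107 − 54.20 + 66.62 = 119.42.
At (38, 149): z = 5.8 − 29.8 + 119.42 = 95.4 m.

95.4 m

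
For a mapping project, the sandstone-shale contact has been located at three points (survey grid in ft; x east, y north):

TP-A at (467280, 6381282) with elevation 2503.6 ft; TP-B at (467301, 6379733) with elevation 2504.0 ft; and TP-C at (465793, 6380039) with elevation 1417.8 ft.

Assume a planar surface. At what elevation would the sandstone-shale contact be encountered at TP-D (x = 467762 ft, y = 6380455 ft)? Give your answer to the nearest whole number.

Let the plane be z = a·x + b·y + c.
TP-B−TP-A: 21a − 1549b = 0.4;  TP-C−TP-A: −1487a − 1243b = −1085.8.
Solving gives a = 0.72222621, b = 0.00953309.
Then c = 2503.6 − a·467280 − b·6381282 = −395811.57.
At (467762, 6380455): z = 337830.0 + 60825.4 − 395811.57 = 2843.8 ft.

2844 ft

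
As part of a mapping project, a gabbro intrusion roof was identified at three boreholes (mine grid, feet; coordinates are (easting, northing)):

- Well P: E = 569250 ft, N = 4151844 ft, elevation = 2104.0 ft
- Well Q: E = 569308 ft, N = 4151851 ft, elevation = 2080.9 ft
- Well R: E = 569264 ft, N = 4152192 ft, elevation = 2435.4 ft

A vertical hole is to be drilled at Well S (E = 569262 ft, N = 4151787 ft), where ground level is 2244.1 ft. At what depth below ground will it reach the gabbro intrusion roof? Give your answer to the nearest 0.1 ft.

201.8 ft

Two edge vectors: Well P→Well Q = (58, 7, -23.1), Well P→Well R = (14, 348, 331.4).
Normal n = (Well P→Well Q) × (Well P→Well R) = (10358.6, -19544.6, 20086).
So ∂z/∂E = −n_x/n_z = −0.515712437 and ∂z/∂N = −n_y/n_z = 0.973045903.
Intercept c from Well P: 2104 + 293569.30 − 4039934.79 = −3744261.49.
At (569262, 4151787): z_contact = −293575.49 + 4039879.33 − 3744261.49 = 2042.35 ft.
Depth below ground = 2244.1 − 2042.35 = 201.8 ft.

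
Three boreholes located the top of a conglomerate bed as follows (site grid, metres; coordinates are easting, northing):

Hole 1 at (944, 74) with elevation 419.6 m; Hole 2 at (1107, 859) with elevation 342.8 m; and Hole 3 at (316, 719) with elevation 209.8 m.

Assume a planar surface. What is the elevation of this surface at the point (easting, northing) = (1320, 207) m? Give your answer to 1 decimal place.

473.7 m

Two edge vectors: Hole 1→Hole 2 = (163, 785, -76.8), Hole 1→Hole 3 = (-628, 645, -209.8).
Normal n = (Hole 1→Hole 2) × (Hole 1→Hole 3) = (-115157, 82427.8, 598115).
So ∂z/∂easting = −n_x/n_z = 0.192533 and ∂z/∂northing = −n_y/n_z = −0.137813.
Intercept c from Hole 1: 419.6 − 181.75 + 10.20 = 248.05.
At (1320, 207): z = 254.1 − 28.5 + 248.05 = 473.7 m.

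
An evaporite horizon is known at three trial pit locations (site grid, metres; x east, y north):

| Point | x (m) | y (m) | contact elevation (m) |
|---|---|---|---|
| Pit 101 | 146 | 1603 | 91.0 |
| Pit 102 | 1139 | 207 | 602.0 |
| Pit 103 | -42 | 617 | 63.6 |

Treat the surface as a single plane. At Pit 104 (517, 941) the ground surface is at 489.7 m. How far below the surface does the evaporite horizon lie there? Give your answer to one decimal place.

Two edge vectors: Pit 101→Pit 102 = (993, -1396, 511), Pit 101→Pit 103 = (-188, -986, -27.4).
Normal n = (Pit 101→Pit 102) × (Pit 101→Pit 103) = (542096.4, -68859.8, -1241546).
So ∂z/∂x = −n_x/n_z = 0.436630 and ∂z/∂y = −n_y/n_z = −0.055463.
Intercept c from Pit 101: 91 − 63.75 + 88.91 = 116.16.
At (517, 941): z_contact = 225.74 − 52.19 + 116.16 = 289.71 m.
Depth below ground = 489.7 − 289.71 = 200.0 m.

200.0 m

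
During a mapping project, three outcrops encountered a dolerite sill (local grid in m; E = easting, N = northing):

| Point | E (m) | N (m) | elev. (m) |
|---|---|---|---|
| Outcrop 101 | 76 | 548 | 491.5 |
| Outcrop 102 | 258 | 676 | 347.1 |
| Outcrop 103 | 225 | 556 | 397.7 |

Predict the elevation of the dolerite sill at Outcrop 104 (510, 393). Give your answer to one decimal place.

Two edge vectors: Outcrop 101→Outcrop 102 = (182, 128, -144.4), Outcrop 101→Outcrop 103 = (149, 8, -93.8).
Normal n = (Outcrop 101→Outcrop 102) × (Outcrop 101→Outcrop 103) = (-10851.2, -4444, -17616).
So ∂z/∂E = −n_x/n_z = −0.61599 and ∂z/∂N = −n_y/n_z = −0.25227.
Intercept c from Outcrop 101: 491.5 + 46.81 + 138.24 = 676.56.
At (510, 393): z = −314.2 − 99.1 + 676.56 = 263.3 m.

263.3 m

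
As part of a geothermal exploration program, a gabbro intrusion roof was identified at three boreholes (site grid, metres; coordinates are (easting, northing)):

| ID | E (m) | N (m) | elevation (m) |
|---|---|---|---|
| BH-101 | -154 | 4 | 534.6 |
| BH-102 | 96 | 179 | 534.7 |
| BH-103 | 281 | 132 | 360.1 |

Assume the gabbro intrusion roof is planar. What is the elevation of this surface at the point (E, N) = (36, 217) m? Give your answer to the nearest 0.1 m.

Two edge vectors: BH-101→BH-102 = (250, 175, 0.1), BH-101→BH-103 = (435, 128, -174.5).
Normal n = (BH-101→BH-102) × (BH-101→BH-103) = (-30550.3, 43668.5, -44125).
So ∂z/∂E = −n_x/n_z = −0.69236 and ∂z/∂N = −n_y/n_z = 0.98965.
Intercept c from BH-101: 534.6 − 106.62 − 3.96 = 424.02.
At (36, 217): z = −24.9 + 214.8 + 424.02 = 613.8 m.

613.8 m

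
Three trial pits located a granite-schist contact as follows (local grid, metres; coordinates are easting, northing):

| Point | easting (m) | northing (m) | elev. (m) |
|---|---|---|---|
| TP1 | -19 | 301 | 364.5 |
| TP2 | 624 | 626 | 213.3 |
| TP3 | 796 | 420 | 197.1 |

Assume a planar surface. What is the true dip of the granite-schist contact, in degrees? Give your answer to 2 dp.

Two edge vectors: TP1→TP2 = (643, 325, -151.2), TP1→TP3 = (815, 119, -167.4).
Normal n = (TP1→TP2) × (TP1→TP3) = (-36412.2, -15589.8, -188358).
So ∂z/∂easting = −n_x/n_z = −0.19331 and ∂z/∂northing = −n_y/n_z = −0.08277.
Gradient magnitude |∇z| = √(a² + b²) = √(0.03737 + 0.00685) = 0.21029.
True dip = arctan(0.21029) = 11.88°, dipping toward ENE (azimuth ≈ 067°).

11.88°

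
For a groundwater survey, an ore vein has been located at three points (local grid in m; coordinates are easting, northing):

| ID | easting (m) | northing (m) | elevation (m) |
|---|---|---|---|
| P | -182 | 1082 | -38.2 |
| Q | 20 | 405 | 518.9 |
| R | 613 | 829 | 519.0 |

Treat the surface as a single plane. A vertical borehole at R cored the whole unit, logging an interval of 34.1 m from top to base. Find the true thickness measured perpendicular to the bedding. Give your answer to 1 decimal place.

Two edge vectors: P→Q = (202, -677, 557.1), P→R = (795, -253, 557.2).
Normal n = (P→Q) × (P→R) = (-236278.1, 330340.1, 487109).
So ∂z/∂easting = −n_x/n_z = 0.48506 and ∂z/∂northing = −n_y/n_z = −0.67816.
|∇z| = √(a²+b²) = 0.83378, so dip δ = arctan(0.83378) = 39.82°.
True thickness = vertical thickness × cos δ = 34.1 × cos 39.82° = 26.2 m.

26.2 m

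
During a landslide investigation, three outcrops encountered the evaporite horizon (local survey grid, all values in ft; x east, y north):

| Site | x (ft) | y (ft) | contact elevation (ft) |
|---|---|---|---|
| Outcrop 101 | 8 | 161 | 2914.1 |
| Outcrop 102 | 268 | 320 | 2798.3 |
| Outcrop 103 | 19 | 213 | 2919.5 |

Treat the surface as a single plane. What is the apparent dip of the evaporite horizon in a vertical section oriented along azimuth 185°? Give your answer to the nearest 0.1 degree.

10.0°

Let the plane be z = a·x + b·y + c.
Outcrop 102−Outcrop 101: 260a + 159b = −115.8;  Outcrop 103−Outcrop 101: 11a + 52b = 5.4.
Solving gives a = −0.58450, b = 0.22749.
Unit vector along 185° is (sin 185°, cos 185°) = (-0.0872, -0.9962).
Slope in that direction = a·(-0.0872) + b·(-0.9962) = −0.17568.
Apparent dip = arctan|0.17568| = 10.0° (true dip is 32.1°, so apparent ≤ true as expected).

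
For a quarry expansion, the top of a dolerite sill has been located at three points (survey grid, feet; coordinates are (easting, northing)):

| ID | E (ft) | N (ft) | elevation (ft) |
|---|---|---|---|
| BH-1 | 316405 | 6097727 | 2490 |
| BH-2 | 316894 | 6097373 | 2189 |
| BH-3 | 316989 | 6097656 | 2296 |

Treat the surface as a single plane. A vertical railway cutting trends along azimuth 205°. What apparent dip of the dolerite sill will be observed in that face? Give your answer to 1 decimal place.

Let the plane be z = a·E + b·N + c.
BH-2−BH-1: 489a − 354b = −301;  BH-3−BH-1: 584a − 71b = −194.
Solving gives a = −0.27500, b = 0.47041.
Unit vector along 205° is (sin 205°, cos 205°) = (-0.4226, -0.9063).
Slope in that direction = a·(-0.4226) + b·(-0.9063) = −0.31011.
Apparent dip = arctan|0.31011| = 17.2° (true dip is 28.6°, so apparent ≤ true as expected).

17.2°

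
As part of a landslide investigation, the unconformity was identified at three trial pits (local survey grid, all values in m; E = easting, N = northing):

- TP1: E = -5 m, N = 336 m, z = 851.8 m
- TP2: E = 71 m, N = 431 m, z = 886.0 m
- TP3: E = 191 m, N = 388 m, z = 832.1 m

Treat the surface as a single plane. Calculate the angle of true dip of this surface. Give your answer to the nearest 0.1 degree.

Let the plane be z = a·E + b·N + c.
TP2−TP1: 76a + 95b = 34.2;  TP3−TP1: 196a + 52b = −19.7.
Solving gives a = −0.24883, b = 0.55907.
Gradient magnitude |∇z| = √(a² + b²) = √(0.06192 + 0.31256) = 0.61194.
True dip = arctan(0.61194) = 31.5°, dipping toward SSE (azimuth ≈ 156°).

31.5°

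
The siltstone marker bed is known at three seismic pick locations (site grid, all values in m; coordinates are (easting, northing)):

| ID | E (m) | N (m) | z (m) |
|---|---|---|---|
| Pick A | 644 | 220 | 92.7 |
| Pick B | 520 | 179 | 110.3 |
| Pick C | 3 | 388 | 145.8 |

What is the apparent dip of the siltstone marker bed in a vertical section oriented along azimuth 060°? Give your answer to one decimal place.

8.2°

Two edge vectors: Pick A→Pick B = (-124, -41, 17.6), Pick A→Pick C = (-641, 168, 53.1).
Normal n = (Pick A→Pick B) × (Pick A→Pick C) = (-5133.9, -4697.2, -47113).
So ∂z/∂E = −n_x/n_z = −0.10897 and ∂z/∂N = −n_y/n_z = −0.09970.
Unit vector along 060° is (sin 60°, cos 60°) = (0.8660, 0.5000).
Slope in that direction = a·(0.8660) + b·(0.5000) = −0.14422.
Apparent dip = arctan|0.14422| = 8.2° (true dip is 8.4°, so apparent ≤ true as expected).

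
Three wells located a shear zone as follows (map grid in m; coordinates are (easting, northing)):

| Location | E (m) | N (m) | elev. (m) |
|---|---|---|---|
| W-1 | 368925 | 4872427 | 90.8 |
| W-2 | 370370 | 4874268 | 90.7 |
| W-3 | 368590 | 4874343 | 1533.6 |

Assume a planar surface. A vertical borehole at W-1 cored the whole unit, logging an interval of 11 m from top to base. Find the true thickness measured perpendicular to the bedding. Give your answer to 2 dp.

7.79 m

Let the plane be z = a·E + b·N + c.
W-2−W-1: 1445a + 1841b = −0.1;  W-3−W-1: −335a + 1916b = 1442.8.
Solving gives a = −0.78467, b = 0.61583.
|∇z| = √(a²+b²) = 0.99748, so dip δ = arctan(0.99748) = 44.93°.
True thickness = vertical thickness × cos δ = 11 × cos 44.93° = 7.79 m.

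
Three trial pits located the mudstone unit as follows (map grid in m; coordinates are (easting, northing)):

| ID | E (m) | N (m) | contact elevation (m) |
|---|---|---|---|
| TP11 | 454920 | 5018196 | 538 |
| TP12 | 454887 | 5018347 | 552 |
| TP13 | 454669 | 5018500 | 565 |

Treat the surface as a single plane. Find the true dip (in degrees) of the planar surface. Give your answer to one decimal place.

Two edge vectors: TP11→TP12 = (-33, 151, 14), TP11→TP13 = (-251, 304, 27).
Normal n = (TP11→TP12) × (TP11→TP13) = (-179, -2623, 27869).
So ∂z/∂E = −n_x/n_z = 0.00642 and ∂z/∂N = −n_y/n_z = 0.09412.
Gradient magnitude |∇z| = √(a² + b²) = √(0.00004 + 0.00886) = 0.09434.
True dip = arctan(0.09434) = 5.4°, dipping toward S (azimuth ≈ 184°).

5.4°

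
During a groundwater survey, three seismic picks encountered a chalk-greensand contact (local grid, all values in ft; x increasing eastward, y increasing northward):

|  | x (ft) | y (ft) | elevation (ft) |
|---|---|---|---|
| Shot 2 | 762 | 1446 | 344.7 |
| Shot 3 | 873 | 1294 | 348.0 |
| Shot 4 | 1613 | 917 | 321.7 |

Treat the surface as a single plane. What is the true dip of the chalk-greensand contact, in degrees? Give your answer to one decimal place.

Two edge vectors: Shot 2→Shot 3 = (111, -152, 3.3), Shot 2→Shot 4 = (851, -529, -23).
Normal n = (Shot 2→Shot 3) × (Shot 2→Shot 4) = (5241.7, 5361.3, 70633).
So ∂z/∂x = −n_x/n_z = −0.07421 and ∂z/∂y = −n_y/n_z = −0.07590.
Gradient magnitude |∇z| = √(a² + b²) = √(0.00551 + 0.00576) = 0.10615.
True dip = arctan(0.10615) = 6.1°, dipping toward NE (azimuth ≈ 044°).

6.1°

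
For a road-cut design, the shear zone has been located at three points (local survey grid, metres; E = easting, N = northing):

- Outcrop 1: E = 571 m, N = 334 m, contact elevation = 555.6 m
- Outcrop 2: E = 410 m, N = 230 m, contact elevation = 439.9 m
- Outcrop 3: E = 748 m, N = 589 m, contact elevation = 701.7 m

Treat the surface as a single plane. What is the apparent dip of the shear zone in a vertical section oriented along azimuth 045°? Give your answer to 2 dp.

28.45°

Two edge vectors: Outcrop 1→Outcrop 2 = (-161, -104, -115.7), Outcrop 1→Outcrop 3 = (177, 255, 146.1).
Normal n = (Outcrop 1→Outcrop 2) × (Outcrop 1→Outcrop 3) = (14309.1, 3043.2, -22647).
So ∂z/∂E = −n_x/n_z = 0.63183 and ∂z/∂N = −n_y/n_z = 0.13438.
Unit vector along 045° is (sin 45°, cos 45°) = (0.7071, 0.7071).
Slope in that direction = a·(0.7071) + b·(0.7071) = 0.54179.
Apparent dip = arctan|0.54179| = 28.45° (true dip is 32.9°, so apparent ≤ true as expected).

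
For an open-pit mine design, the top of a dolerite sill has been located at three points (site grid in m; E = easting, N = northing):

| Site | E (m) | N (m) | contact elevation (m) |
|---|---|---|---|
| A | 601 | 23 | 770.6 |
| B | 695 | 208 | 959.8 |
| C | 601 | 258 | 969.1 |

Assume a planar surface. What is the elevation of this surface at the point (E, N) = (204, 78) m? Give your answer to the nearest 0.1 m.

Two edge vectors: A→B = (94, 185, 189.2), A→C = (0, 235, 198.5).
Normal n = (A→B) × (A→C) = (-7739.5, -18659, 22090).
So ∂z/∂E = −n_x/n_z = 0.35036 and ∂z/∂N = −n_y/n_z = 0.84468.
Intercept c from A: 770.6 − 210.57 − 19.43 = 540.60.
At (204, 78): z = 71.5 + 65.9 + 540.60 = 678.0 m.

678.0 m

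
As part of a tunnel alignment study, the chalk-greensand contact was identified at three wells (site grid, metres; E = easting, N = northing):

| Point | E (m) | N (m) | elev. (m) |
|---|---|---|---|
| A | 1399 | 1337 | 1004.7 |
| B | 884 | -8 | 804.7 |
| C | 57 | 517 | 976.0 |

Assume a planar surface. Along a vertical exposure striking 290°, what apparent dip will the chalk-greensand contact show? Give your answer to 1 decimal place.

Let the plane be z = a·E + b·N + c.
B−A: −515a − 1345b = −200;  C−A: −1342a − 820b = −28.7.
Solving gives a = −0.09069, b = 0.18342.
Unit vector along 290° is (sin 290°, cos 290°) = (-0.9397, 0.3420).
Slope in that direction = a·(-0.9397) + b·(0.3420) = 0.14796.
Apparent dip = arctan|0.14796| = 8.4° (true dip is 11.6°, so apparent ≤ true as expected).

8.4°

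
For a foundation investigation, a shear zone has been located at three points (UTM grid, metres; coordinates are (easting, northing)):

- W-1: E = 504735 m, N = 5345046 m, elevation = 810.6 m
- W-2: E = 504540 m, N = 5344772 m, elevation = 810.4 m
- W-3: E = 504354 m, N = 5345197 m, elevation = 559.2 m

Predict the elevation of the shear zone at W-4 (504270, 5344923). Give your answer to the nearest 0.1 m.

616.2 m

Two edge vectors: W-1→W-2 = (-195, -274, -0.2), W-1→W-3 = (-381, 151, -251.4).
Normal n = (W-1→W-2) × (W-1→W-3) = (68913.8, -48946.8, -133839).
So ∂z/∂E = −n_x/n_z = 0.514900739 and ∂z/∂N = −n_y/n_z = −0.365714030.
Intercept c from W-1: 810.6 − 259888.42 + 1954758.31 = 1695680.49.
At (504270, 5344923): z = 259649.0 − 1954713.3 + 1695680.49 = 616.2 m.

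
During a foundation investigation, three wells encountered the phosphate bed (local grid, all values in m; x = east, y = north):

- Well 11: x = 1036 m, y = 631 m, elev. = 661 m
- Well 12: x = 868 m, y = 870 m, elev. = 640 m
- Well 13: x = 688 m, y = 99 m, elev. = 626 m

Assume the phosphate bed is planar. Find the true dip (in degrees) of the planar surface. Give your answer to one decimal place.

6.5°

Let the plane be z = a·x + b·y + c.
Well 12−Well 11: −168a + 239b = −21;  Well 13−Well 11: −348a − 532b = −35.
Solving gives a = 0.11323, b = −0.00828.
Gradient magnitude |∇z| = √(a² + b²) = √(0.01282 + 0.00007) = 0.11353.
True dip = arctan(0.11353) = 6.5°, dipping toward W (azimuth ≈ 274°).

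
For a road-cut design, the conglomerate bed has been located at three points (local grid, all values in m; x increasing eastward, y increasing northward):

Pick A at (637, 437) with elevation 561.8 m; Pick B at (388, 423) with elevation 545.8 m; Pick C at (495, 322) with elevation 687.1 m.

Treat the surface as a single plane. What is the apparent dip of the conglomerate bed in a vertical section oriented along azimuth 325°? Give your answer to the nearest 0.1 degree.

Let the plane be z = a·x + b·y + c.
Pick B−Pick A: −249a − 14b = −16;  Pick C−Pick A: −142a − 115b = 125.3.
Solving gives a = 0.13488, b = −1.25612.
Unit vector along 325° is (sin 325°, cos 325°) = (-0.5736, 0.8192).
Slope in that direction = a·(-0.5736) + b·(0.8192) = −1.10631.
Apparent dip = arctan|1.10631| = 47.9° (true dip is 51.6°, so apparent ≤ true as expected).

47.9°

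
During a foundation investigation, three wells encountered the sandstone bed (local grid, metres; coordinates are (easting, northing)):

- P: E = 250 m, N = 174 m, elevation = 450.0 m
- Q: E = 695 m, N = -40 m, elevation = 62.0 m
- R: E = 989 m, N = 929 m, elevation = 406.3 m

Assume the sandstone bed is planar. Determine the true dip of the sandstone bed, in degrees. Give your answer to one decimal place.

Let the plane be z = a·E + b·N + c.
Q−P: 445a − 214b = −388;  R−P: 739a + 755b = −43.7.
Solving gives a = −0.61178, b = 0.54093.
Gradient magnitude |∇z| = √(a² + b²) = √(0.37427 + 0.29261) = 0.81663.
True dip = arctan(0.81663) = 39.2°, dipping toward SE (azimuth ≈ 131°).

39.2°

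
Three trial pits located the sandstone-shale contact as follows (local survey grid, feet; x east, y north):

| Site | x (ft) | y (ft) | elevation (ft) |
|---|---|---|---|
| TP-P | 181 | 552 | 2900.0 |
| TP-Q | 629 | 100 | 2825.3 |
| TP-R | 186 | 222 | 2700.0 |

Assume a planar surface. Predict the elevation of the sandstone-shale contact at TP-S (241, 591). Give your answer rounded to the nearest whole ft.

2951 ft

Two edge vectors: TP-P→TP-Q = (448, -452, -74.7), TP-P→TP-R = (5, -330, -200).
Normal n = (TP-P→TP-Q) × (TP-P→TP-R) = (65749, 89226.5, -145580).
So ∂z/∂x = −n_x/n_z = 0.45163 and ∂z/∂y = −n_y/n_z = 0.61290.
Intercept c from TP-P: 2900 − 81.75 − 338.32 = 2479.93.
At (241, 591): z = 108.8 + 362.2 + 2479.93 = 2951.0 ft.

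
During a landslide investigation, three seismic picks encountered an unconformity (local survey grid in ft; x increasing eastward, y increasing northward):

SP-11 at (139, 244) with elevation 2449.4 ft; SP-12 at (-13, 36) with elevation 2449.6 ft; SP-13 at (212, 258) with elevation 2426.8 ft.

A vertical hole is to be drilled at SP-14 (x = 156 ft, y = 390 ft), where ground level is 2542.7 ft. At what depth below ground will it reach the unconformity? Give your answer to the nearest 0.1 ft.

Two edge vectors: SP-11→SP-12 = (-152, -208, 0.2), SP-11→SP-13 = (73, 14, -22.6).
Normal n = (SP-11→SP-12) × (SP-11→SP-13) = (4698, -3420.6, 13056).
So ∂z/∂x = −n_x/n_z = −0.35983 and ∂z/∂y = −n_y/n_z = 0.26199.
Intercept c from SP-11: 2449.4 + 50.02 − 63.93 = 2435.49.
At (156, 390): z_contact = −56.13 + 102.18 + 2435.49 = 2481.53 ft.
Depth below ground = 2542.7 − 2481.53 = 61.2 ft.

61.2 ft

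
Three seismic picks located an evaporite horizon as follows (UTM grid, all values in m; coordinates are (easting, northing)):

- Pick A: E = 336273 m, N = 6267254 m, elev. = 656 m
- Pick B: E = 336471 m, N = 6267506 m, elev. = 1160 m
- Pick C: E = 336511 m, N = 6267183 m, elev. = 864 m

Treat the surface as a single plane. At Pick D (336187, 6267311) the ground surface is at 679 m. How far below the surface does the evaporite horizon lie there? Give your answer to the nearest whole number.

65 m

Two edge vectors: Pick A→Pick B = (198, 252, 504), Pick A→Pick C = (238, -71, 208).
Normal n = (Pick A→Pick B) × (Pick A→Pick C) = (88200, 78768, -74034).
So ∂z/∂E = −n_x/n_z = 1.19134452 and ∂z/∂N = −n_y/n_z = 1.06394359.
Intercept c from Pick A: 656 − 400616.99 − 6668004.74 = −7067965.74.
At (336187, 6267311): z_contact = 400514.5 + 6668065.4 − 7067965.74 = 614.2 m.
Depth below ground = 679 − 614.2 = 65 m.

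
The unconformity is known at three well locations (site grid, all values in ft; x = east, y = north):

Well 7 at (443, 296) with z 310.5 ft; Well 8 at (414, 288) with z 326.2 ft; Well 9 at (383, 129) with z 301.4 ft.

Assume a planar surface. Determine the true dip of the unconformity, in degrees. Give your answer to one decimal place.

Let the plane be z = a·x + b·y + c.
Well 8−Well 7: −29a − 8b = 15.7;  Well 9−Well 7: −60a − 167b = −9.1.
Solving gives a = −0.61763, b = 0.27639.
Gradient magnitude |∇z| = √(a² + b²) = √(0.38146 + 0.07639) = 0.67665.
True dip = arctan(0.67665) = 34.1°, dipping toward ESE (azimuth ≈ 114°).

34.1°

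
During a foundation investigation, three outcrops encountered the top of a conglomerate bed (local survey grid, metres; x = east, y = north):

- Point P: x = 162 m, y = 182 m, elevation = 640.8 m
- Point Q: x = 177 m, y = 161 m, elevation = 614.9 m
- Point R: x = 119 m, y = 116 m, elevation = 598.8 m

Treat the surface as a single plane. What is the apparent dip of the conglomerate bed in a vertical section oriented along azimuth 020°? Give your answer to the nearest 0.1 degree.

35.6°

Two edge vectors: Point P→Point Q = (15, -21, -25.9), Point P→Point R = (-43, -66, -42).
Normal n = (Point P→Point Q) × (Point P→Point R) = (-827.4, 1743.7, -1893).
So ∂z/∂x = −n_x/n_z = −0.43708 and ∂z/∂y = −n_y/n_z = 0.92113.
Unit vector along 020° is (sin 20°, cos 20°) = (0.3420, 0.9397).
Slope in that direction = a·(0.3420) + b·(0.9397) = 0.71609.
Apparent dip = arctan|0.71609| = 35.6° (true dip is 45.6°, so apparent ≤ true as expected).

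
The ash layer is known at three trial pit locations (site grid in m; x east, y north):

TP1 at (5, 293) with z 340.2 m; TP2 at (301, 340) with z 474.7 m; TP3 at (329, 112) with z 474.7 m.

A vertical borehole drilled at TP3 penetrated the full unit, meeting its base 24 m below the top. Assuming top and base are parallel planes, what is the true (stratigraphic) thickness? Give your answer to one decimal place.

21.9 m

Let the plane be z = a·x + b·y + c.
TP2−TP1: 296a + 47b = 134.5;  TP3−TP1: 324a − 181b = 134.5.
Solving gives a = 0.44570, b = 0.05474.
|∇z| = √(a²+b²) = 0.44905, so dip δ = arctan(0.44905) = 24.18°.
True thickness = vertical thickness × cos δ = 24 × cos 24.18° = 21.9 m.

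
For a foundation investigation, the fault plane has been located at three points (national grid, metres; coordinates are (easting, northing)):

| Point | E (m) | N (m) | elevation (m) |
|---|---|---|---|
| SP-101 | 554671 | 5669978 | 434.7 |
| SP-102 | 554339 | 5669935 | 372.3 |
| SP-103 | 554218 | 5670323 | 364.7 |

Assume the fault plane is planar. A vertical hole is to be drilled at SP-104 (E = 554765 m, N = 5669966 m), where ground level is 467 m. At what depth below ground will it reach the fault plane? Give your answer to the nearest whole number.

16 m

Two edge vectors: SP-101→SP-102 = (-332, -43, -62.4), SP-101→SP-103 = (-453, 345, -70).
Normal n = (SP-101→SP-102) × (SP-101→SP-103) = (24538, 5027.2, -134019).
So ∂z/∂E = −n_x/n_z = 0.18309344 and ∂z/∂N = −n_y/n_z = 0.03751110.
Intercept c from SP-101: 434.7 − 101556.62 − 212687.11 = −313809.03.
At (554765, 5669966): z_contact = 101573.8 + 212686.7 − 313809.03 = 451.5 m.
Depth below ground = 467 − 451.5 = 16 m.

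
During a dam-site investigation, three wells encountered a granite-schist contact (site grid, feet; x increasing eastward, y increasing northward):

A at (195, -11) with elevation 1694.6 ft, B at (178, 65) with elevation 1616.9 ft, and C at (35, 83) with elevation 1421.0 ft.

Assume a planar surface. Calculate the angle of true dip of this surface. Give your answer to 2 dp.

55.85°

Two edge vectors: A→B = (-17, 76, -77.7), A→C = (-160, 94, -273.6).
Normal n = (A→B) × (A→C) = (-13489.8, 7780.8, 10562).
So ∂z/∂x = −n_x/n_z = 1.27720 and ∂z/∂y = −n_y/n_z = −0.73668.
Gradient magnitude |∇z| = √(a² + b²) = √(1.63124 + 0.54270) = 1.47443.
True dip = arctan(1.47443) = 55.85°, dipping toward WNW (azimuth ≈ 300°).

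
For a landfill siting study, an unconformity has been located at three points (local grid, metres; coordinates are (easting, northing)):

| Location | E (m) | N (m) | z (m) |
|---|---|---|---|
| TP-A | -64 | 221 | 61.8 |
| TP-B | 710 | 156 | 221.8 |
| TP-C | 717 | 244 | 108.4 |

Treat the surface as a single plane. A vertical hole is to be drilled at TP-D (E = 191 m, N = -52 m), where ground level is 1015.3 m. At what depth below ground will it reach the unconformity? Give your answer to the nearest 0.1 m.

574.6 m

Let the plane be z = a·E + b·N + c.
TP-B−TP-A: 774a − 65b = 160;  TP-C−TP-A: 781a + 23b = 46.6.
Solving gives a = 0.09785, b = −1.29642.
Then c = 61.8 − a·-64 − b·221 = 354.57.
At (191, -52): z_contact = 18.69 + 67.41 + 354.57 = 440.67 m.
Depth below ground = 1015.3 − 440.67 = 574.6 m.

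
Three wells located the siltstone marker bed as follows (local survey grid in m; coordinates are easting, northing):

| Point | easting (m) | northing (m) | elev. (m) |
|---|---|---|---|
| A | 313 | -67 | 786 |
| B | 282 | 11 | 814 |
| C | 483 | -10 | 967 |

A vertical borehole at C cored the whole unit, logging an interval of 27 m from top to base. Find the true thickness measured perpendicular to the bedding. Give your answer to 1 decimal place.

18.3 m

Let the plane be z = a·easting + b·northing + c.
B−A: −31a + 78b = 28;  C−A: 170a + 57b = 181.
Solving gives a = 0.83330, b = 0.69016.
|∇z| = √(a²+b²) = 1.08199, so dip δ = arctan(1.08199) = 47.26°.
True thickness = vertical thickness × cos δ = 27 × cos 47.26° = 18.3 m.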